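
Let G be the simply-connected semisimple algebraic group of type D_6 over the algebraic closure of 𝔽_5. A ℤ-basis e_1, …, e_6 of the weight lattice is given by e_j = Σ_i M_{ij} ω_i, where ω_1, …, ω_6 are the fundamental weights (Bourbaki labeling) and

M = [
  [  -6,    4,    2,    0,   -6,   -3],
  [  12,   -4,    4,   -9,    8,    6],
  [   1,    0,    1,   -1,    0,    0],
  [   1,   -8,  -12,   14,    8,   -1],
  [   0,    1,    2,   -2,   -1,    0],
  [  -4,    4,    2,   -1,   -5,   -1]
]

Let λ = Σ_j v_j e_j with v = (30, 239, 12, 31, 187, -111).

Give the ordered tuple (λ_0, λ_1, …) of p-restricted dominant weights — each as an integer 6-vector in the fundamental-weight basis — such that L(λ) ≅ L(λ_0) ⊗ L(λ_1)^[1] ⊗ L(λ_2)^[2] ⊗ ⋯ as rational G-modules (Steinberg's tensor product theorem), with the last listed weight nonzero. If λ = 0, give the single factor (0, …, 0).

((1, 3, 1, 0, 4, 0), (2, 0, 2, 3, 2, 1))

ω-coordinates c = M·v, v = (30, 239, 12, 31, 187, -111):
  c_1 = -6*30 + 4*239 + 2*12 + 0*31 + -6*187 + -3*-111 = 11
  c_2 = 12*30 + -4*239 + 4*12 + -9*31 + 8*187 + 6*-111 = 3
  c_3 = 1*30 + 0*239 + 1*12 + -1*31 + 0*187 + 0*-111 = 11
  c_4 = 1*30 + -8*239 + -12*12 + 14*31 + 8*187 + -1*-111 = 15
  c_5 = 0*30 + 1*239 + 2*12 + -2*31 + -1*187 + 0*-111 = 14
  c_6 = -4*30 + 4*239 + 2*12 + -1*31 + -5*187 + -1*-111 = 5
Base-5 expansion of each c_i:
  c_1 = 11 = 1·5^0 + 2·5^1
  c_2 = 3 = 3·5^0
  c_3 = 11 = 1·5^0 + 2·5^1
  c_4 = 15 = 0·5^0 + 3·5^1
  c_5 = 14 = 4·5^0 + 2·5^1
  c_6 = 5 = 0·5^0 + 1·5^1
Factor λ_0 = (1, 3, 1, 0, 4, 0)
Factor λ_1 = (2, 0, 2, 3, 2, 1)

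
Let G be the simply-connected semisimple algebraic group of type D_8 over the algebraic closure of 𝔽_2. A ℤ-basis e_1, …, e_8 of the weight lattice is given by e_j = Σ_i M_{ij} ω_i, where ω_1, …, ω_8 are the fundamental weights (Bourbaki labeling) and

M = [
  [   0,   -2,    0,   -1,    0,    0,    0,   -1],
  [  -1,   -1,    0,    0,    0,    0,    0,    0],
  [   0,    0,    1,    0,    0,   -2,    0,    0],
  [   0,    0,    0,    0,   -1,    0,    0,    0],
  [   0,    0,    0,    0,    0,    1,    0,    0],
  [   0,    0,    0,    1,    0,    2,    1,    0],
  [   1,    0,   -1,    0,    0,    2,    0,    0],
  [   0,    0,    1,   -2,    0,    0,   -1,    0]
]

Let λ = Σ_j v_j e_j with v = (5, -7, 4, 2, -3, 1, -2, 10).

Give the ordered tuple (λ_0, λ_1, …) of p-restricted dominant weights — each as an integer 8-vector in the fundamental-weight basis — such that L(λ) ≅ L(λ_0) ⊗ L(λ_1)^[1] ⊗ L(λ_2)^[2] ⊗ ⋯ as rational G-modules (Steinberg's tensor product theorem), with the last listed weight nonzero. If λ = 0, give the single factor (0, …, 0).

((0, 0, 0, 1, 1, 0, 1, 0), (1, 1, 1, 1, 0, 1, 1, 1))

Change of basis e → ω: c = M·v where v = (5, -7, 4, 2, -3, 1, -2, 10):
  c_1 = (0)·(5) + (-2)·(-7) + (0)·(4) + (-1)·(2) + (0)·(-3) + (0)·(1) + (0)·(-2) + (-1)·(10) = 2
  c_2 = (-1)·(5) + (-1)·(-7) + (0)·(4) + (0)·(2) + (0)·(-3) + (0)·(1) + (0)·(-2) + (0)·(10) = 2
  c_3 = (0)·(5) + (0)·(-7) + (1)·(4) + (0)·(2) + (0)·(-3) + (-2)·(1) + (0)·(-2) + (0)·(10) = 2
  c_4 = (0)·(5) + (0)·(-7) + (0)·(4) + (0)·(2) + (-1)·(-3) + (0)·(1) + (0)·(-2) + (0)·(10) = 3
  c_5 = (0)·(5) + (0)·(-7) + (0)·(4) + (0)·(2) + (0)·(-3) + (1)·(1) + (0)·(-2) + (0)·(10) = 1
  c_6 = (0)·(5) + (0)·(-7) + (0)·(4) + (1)·(2) + (0)·(-3) + (2)·(1) + (1)·(-2) + (0)·(10) = 2
  c_7 = (1)·(5) + (0)·(-7) + (-1)·(4) + (0)·(2) + (0)·(-3) + (2)·(1) + (0)·(-2) + (0)·(10) = 3
  c_8 = (0)·(5) + (0)·(-7) + (1)·(4) + (-2)·(2) + (0)·(-3) + (0)·(1) + (-1)·(-2) + (0)·(10) = 2
p = 2; digits c_i = Σ_j d_{ij}·2^j, 0 ≤ d_{ij} < 2:
  c_1 = 2 = 0·2^0 + 1·2^1
  c_2 = 2 = 0·2^0 + 1·2^1
  c_3 = 2 = 0·2^0 + 1·2^1
  c_4 = 3 = 1·2^0 + 1·2^1
  c_5 = 1 = 1·2^0
  c_6 = 2 = 0·2^0 + 1·2^1
  c_7 = 3 = 1·2^0 + 1·2^1
  c_8 = 2 = 0·2^0 + 1·2^1
λ_0 = (0, 0, 0, 1, 1, 0, 1, 0)
λ_1 = (1, 1, 1, 1, 0, 1, 1, 1)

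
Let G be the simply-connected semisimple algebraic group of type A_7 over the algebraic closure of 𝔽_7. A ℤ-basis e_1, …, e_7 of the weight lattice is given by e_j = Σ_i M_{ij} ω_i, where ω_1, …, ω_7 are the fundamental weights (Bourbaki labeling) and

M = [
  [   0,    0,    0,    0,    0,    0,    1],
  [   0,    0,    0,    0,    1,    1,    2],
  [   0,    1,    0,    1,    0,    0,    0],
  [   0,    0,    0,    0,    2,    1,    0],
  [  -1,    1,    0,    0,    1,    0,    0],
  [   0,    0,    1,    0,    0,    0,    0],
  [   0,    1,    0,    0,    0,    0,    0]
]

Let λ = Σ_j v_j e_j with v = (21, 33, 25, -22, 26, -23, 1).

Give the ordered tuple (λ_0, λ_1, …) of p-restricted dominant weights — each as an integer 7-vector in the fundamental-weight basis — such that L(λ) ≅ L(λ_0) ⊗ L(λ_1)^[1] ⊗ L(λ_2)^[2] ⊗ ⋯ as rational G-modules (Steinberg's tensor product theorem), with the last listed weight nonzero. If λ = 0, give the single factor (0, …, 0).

((1, 5, 4, 1, 3, 4, 5), (0, 0, 1, 4, 5, 3, 4))

Compute c_i = Σ_j M_{ij} v_j with v = (21, 33, 25, -22, 26, -23, 1):
  c_1 = 0·21 + 0·33 + 0·25 + (0)·(-22) + 0·26 + (0)·(-23) + 1·1 = 1
  c_2 = 0·21 + 0·33 + 0·25 + (0)·(-22) + 1·26 + (1)·(-23) + 2·1 = 5
  c_3 = 0·21 + 1·33 + 0·25 + (1)·(-22) + 0·26 + (0)·(-23) + 0·1 = 11
  c_4 = 0·21 + 0·33 + 0·25 + (0)·(-22) + 2·26 + (1)·(-23) + 0·1 = 29
  c_5 = (-1)·(21) + 1·33 + 0·25 + (0)·(-22) + 1·26 + (0)·(-23) + 0·1 = 38
  c_6 = 0·21 + 0·33 + 1·25 + (0)·(-22) + 0·26 + (0)·(-23) + 0·1 = 25
  c_7 = 0·21 + 1·33 + 0·25 + (0)·(-22) + 0·26 + (0)·(-23) + 0·1 = 33
p = 7; digits c_i = Σ_j d_{ij}·7^j, 0 ≤ d_{ij} < 7:
  c_1 = 1 = 1·7^0
  c_2 = 5 = 5·7^0
  c_3 = 11 = 4·7^0 + 1·7^1
  c_4 = 29 = 1·7^0 + 4·7^1
  c_5 = 38 = 3·7^0 + 5·7^1
  c_6 = 25 = 4·7^0 + 3·7^1
  c_7 = 33 = 5·7^0 + 4·7^1
λ_0 = (1, 5, 4, 1, 3, 4, 5)
λ_1 = (0, 0, 1, 4, 5, 3, 4)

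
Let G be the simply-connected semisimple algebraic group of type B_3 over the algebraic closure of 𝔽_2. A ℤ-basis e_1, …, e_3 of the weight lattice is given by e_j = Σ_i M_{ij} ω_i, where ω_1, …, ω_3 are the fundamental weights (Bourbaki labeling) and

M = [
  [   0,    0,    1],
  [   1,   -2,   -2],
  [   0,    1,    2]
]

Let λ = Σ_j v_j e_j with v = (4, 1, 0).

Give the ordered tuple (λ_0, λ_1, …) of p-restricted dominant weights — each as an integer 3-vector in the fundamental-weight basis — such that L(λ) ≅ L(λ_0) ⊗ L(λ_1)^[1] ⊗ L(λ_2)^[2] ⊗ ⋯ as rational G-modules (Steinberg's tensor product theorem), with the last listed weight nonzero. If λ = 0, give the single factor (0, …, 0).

((0, 0, 1), (0, 1, 0))

Compute c_i = Σ_j M_{ij} v_j with v = (4, 1, 0):
  c_1 = 0*4 + 0*1 + 1*0 = 0
  c_2 = 1*4 + -2*1 + -2*0 = 2
  c_3 = 0*4 + 1*1 + 2*0 = 1
p = 2; digits c_i = Σ_j d_{ij}·2^j, 0 ≤ d_{ij} < 2:
  c_1 = 0
  c_2 = 2 = 0·2^0 + 1·2^1
  c_3 = 1 = 1·2^0
Factor λ_0 = (0, 0, 1)
Factor λ_1 = (0, 1, 0)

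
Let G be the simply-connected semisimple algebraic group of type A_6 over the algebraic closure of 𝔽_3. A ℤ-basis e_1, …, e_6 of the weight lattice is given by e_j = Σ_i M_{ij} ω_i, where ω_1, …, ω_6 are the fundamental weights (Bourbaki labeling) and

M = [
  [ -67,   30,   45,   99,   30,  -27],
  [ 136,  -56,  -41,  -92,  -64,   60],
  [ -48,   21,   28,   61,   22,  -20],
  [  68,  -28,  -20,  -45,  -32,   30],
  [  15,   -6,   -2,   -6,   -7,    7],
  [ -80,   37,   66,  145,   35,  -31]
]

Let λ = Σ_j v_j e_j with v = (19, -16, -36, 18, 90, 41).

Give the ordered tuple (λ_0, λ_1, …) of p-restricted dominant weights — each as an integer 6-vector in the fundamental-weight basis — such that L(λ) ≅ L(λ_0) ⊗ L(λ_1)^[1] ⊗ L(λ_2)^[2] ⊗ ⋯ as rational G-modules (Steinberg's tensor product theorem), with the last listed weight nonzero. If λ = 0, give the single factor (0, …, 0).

In the fundamental-weight basis, λ has coordinates c = M·v (v = (19, -16, -36, 18, 90, 41)):
  c_1 = -67*19 + 30*-16 + 45*-36 + 99*18 + 30*90 + -27*41 = 2
  c_2 = 136*19 + -56*-16 + -41*-36 + -92*18 + -64*90 + 60*41 = 0
  c_3 = -48*19 + 21*-16 + 28*-36 + 61*18 + 22*90 + -20*41 = 2
  c_4 = 68*19 + -28*-16 + -20*-36 + -45*18 + -32*90 + 30*41 = 0
  c_5 = 15*19 + -6*-16 + -2*-36 + -6*18 + -7*90 + 7*41 = 2
  c_6 = -80*19 + 37*-16 + 66*-36 + 145*18 + 35*90 + -31*41 = 1
p = 3; digits c_i = Σ_j d_{ij}·3^j, 0 ≤ d_{ij} < 3:
  c_1 = 2 = 2·3^0
  c_2 = 0
  c_3 = 2 = 2·3^0
  c_4 = 0
  c_5 = 2 = 2·3^0
  c_6 = 1 = 1·3^0
Factor λ_0 = (2, 0, 2, 0, 2, 1)

((2, 0, 2, 0, 2, 1),)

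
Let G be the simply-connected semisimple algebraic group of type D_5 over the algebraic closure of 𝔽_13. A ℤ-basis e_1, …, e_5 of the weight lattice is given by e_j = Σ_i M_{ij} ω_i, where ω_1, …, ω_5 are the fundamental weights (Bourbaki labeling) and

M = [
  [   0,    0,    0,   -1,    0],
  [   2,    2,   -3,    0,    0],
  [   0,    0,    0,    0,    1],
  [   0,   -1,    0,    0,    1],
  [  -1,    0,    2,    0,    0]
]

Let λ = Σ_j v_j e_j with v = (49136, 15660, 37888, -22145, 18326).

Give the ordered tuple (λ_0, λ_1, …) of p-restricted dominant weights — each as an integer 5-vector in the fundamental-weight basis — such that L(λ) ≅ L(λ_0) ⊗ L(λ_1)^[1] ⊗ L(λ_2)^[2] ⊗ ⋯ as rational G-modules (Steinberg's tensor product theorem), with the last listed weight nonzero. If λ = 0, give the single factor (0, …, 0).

((6, 3, 9, 1, 3), (0, 3, 5, 10, 8), (1, 3, 4, 2, 1), (10, 7, 8, 1, 12))

ω-coordinates c = M·v, v = (49136, 15660, 37888, -22145, 18326):
  c_1 = (0)·(49136) + (0)·(15660) + (0)·(37888) + (-1)·(-22145) + (0)·(18326) = 22145
  c_2 = (2)·(49136) + (2)·(15660) + (-3)·(37888) + (0)·(-22145) + (0)·(18326) = 15928
  c_3 = (0)·(49136) + (0)·(15660) + (0)·(37888) + (0)·(-22145) + (1)·(18326) = 18326
  c_4 = (0)·(49136) + (-1)·(15660) + (0)·(37888) + (0)·(-22145) + (1)·(18326) = 2666
  c_5 = (-1)·(49136) + (0)·(15660) + (2)·(37888) + (0)·(-22145) + (0)·(18326) = 26640
Expand coordinatewise in base 13:
  c_1 = 22145 = 6·13^0 + 0·13^1 + 1·13^2 + 10·13^3
  c_2 = 15928 = 3·13^0 + 3·13^1 + 3·13^2 + 7·13^3
  c_3 = 18326 = 9·13^0 + 5·13^1 + 4·13^2 + 8·13^3
  c_4 = 2666 = 1·13^0 + 10·13^1 + 2·13^2 + 1·13^3
  c_5 = 26640 = 3·13^0 + 8·13^1 + 1·13^2 + 12·13^3
λ_0 = (6, 3, 9, 1, 3)
λ_1 = (0, 3, 5, 10, 8)
λ_2 = (1, 3, 4, 2, 1)
λ_3 = (10, 7, 8, 1, 12)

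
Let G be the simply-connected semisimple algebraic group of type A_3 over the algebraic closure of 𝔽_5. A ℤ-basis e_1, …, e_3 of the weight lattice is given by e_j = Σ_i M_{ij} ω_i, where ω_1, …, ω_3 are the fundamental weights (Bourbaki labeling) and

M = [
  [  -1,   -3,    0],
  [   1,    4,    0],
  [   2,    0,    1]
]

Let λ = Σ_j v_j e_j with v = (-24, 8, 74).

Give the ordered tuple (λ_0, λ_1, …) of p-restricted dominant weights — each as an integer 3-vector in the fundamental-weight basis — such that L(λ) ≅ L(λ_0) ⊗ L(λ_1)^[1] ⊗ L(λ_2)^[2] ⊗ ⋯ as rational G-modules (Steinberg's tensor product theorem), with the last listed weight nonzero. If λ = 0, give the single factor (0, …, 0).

((0, 3, 1), (0, 1, 0), (0, 0, 1))

Change of basis e → ω: c = M·v where v = (-24, 8, 74):
  c_1 = (-1)·(-24) + (-3)·(8) + (0)·(74) = 0
  c_2 = (1)·(-24) + (4)·(8) + (0)·(74) = 8
  c_3 = (2)·(-24) + (0)·(8) + (1)·(74) = 26
Writing each c_i in base p = 5:
  c_1 = 0
  c_2 = 8 = 3·5^0 + 1·5^1
  c_3 = 26 = 1·5^0 + 0·5^1 + 1·5^2
λ_0 = (0, 3, 1)
λ_1 = (0, 1, 0)
λ_2 = (0, 0, 1)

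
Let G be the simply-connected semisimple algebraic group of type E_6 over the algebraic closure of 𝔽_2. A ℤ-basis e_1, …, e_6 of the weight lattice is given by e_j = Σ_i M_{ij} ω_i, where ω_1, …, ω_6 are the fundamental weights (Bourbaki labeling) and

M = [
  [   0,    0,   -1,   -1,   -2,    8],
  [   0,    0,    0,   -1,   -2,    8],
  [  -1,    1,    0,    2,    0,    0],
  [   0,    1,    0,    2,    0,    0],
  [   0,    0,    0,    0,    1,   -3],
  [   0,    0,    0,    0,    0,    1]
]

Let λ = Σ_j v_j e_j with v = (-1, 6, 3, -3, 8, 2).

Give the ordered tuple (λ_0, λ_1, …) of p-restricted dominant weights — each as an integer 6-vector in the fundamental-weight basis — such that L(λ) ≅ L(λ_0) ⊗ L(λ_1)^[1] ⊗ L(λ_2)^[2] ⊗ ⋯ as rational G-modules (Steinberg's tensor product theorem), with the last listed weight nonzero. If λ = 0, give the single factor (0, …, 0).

((0, 1, 1, 0, 0, 0), (0, 1, 0, 0, 1, 1))

In the fundamental-weight basis, λ has coordinates c = M·v (v = (-1, 6, 3, -3, 8, 2)):
  c_1 = (0)·(-1) + 0·6 + (-1)·(3) + (-1)·(-3) + (-2)·(8) + 8·2 = 0
  c_2 = (0)·(-1) + 0·6 + 0·3 + (-1)·(-3) + (-2)·(8) + 8·2 = 3
  c_3 = (-1)·(-1) + 1·6 + 0·3 + (2)·(-3) + 0·8 + 0·2 = 1
  c_4 = (0)·(-1) + 1·6 + 0·3 + (2)·(-3) + 0·8 + 0·2 = 0
  c_5 = (0)·(-1) + 0·6 + 0·3 + (0)·(-3) + 1·8 + (-3)·(2) = 2
  c_6 = (0)·(-1) + 0·6 + 0·3 + (0)·(-3) + 0·8 + 1·2 = 2
Expand coordinatewise in base 2:
  c_1 = 0
  c_2 = 3 = 1·2^0 + 1·2^1
  c_3 = 1 = 1·2^0
  c_4 = 0
  c_5 = 2 = 0·2^0 + 1·2^1
  c_6 = 2 = 0·2^0 + 1·2^1
Factor λ_0 = (0, 1, 1, 0, 0, 0)
Factor λ_1 = (0, 1, 0, 0, 1, 1)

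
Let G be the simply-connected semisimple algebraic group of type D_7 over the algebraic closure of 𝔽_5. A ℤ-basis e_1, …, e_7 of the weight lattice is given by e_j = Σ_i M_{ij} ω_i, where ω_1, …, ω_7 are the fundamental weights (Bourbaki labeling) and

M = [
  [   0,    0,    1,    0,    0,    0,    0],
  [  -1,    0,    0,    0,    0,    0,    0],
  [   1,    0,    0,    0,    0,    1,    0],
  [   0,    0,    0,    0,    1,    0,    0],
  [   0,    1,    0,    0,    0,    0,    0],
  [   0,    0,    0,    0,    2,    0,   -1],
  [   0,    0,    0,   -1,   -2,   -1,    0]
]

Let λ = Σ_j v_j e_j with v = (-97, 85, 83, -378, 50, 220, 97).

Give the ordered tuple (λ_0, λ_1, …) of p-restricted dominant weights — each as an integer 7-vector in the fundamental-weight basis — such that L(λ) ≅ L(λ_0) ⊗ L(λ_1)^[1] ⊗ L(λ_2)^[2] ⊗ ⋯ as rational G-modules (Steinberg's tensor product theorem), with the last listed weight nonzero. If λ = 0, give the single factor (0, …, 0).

ω-coordinates c = M·v, v = (-97, 85, 83, -378, 50, 220, 97):
  c_1 = (0)·(-97) + 0·85 + 1·83 + (0)·(-378) + 0·50 + 0·220 + 0·97 = 83
  c_2 = (-1)·(-97) + 0·85 + 0·83 + (0)·(-378) + 0·50 + 0·220 + 0·97 = 97
  c_3 = (1)·(-97) + 0·85 + 0·83 + (0)·(-378) + 0·50 + 1·220 + 0·97 = 123
  c_4 = (0)·(-97) + 0·85 + 0·83 + (0)·(-378) + 1·50 + 0·220 + 0·97 = 50
  c_5 = (0)·(-97) + 1·85 + 0·83 + (0)·(-378) + 0·50 + 0·220 + 0·97 = 85
  c_6 = (0)·(-97) + 0·85 + 0·83 + (0)·(-378) + 2·50 + 0·220 + (-1)·(97) = 3
  c_7 = (0)·(-97) + 0·85 + 0·83 + (-1)·(-378) + (-2)·(50) + (-1)·(220) + 0·97 = 58
p = 5; digits c_i = Σ_j d_{ij}·5^j, 0 ≤ d_{ij} < 5:
  c_1 = 83 = 3·5^0 + 1·5^1 + 3·5^2
  c_2 = 97 = 2·5^0 + 4·5^1 + 3·5^2
  c_3 = 123 = 3·5^0 + 4·5^1 + 4·5^2
  c_4 = 50 = 0·5^0 + 0·5^1 + 2·5^2
  c_5 = 85 = 0·5^0 + 2·5^1 + 3·5^2
  c_6 = 3 = 3·5^0
  c_7 = 58 = 3·5^0 + 1·5^1 + 2·5^2
p-restricted factor λ_0 = (3, 2, 3, 0, 0, 3, 3)
p-restricted factor λ_1 = (1, 4, 4, 0, 2, 0, 1)
p-restricted factor λ_2 = (3, 3, 4, 2, 3, 0, 2)

((3, 2, 3, 0, 0, 3, 3), (1, 4, 4, 0, 2, 0, 1), (3, 3, 4, 2, 3, 0, 2))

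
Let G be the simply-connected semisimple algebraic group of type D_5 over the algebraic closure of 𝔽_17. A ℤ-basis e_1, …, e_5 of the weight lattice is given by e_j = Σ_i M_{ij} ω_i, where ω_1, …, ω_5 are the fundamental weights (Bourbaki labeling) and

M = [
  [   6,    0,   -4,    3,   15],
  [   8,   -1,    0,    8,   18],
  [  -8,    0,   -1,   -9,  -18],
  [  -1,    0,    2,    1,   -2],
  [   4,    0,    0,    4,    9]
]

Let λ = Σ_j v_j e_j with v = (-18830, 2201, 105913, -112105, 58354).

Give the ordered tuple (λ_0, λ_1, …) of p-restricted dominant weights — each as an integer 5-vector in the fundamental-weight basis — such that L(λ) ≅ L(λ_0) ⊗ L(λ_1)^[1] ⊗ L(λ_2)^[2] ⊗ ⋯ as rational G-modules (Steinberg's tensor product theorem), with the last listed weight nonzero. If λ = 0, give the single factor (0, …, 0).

Compute c_i = Σ_j M_{ij} v_j with v = (-18830, 2201, 105913, -112105, 58354):
  c_1 = (6)·(-18830) + 0·2201 + (-4)·(105913) + (3)·(-112105) + 15·58354 = 2363
  c_2 = (8)·(-18830) + (-1)·(2201) + 0·105913 + (8)·(-112105) + 18·58354 = 691
  c_3 = (-8)·(-18830) + 0·2201 + (-1)·(105913) + (-9)·(-112105) + (-18)·(58354) = 3300
  c_4 = (-1)·(-18830) + 0·2201 + 2·105913 + (1)·(-112105) + (-2)·(58354) = 1843
  c_5 = (4)·(-18830) + 0·2201 + 0·105913 + (4)·(-112105) + 9·58354 = 1446
Base-17 expansion of each c_i:
  c_1 = 2363 = 0·17^0 + 3·17^1 + 8·17^2
  c_2 = 691 = 11·17^0 + 6·17^1 + 2·17^2
  c_3 = 3300 = 2·17^0 + 7·17^1 + 11·17^2
  c_4 = 1843 = 7·17^0 + 6·17^1 + 6·17^2
  c_5 = 1446 = 1·17^0 + 0·17^1 + 5·17^2
p-restricted factor λ_0 = (0, 11, 2, 7, 1)
p-restricted factor λ_1 = (3, 6, 7, 6, 0)
p-restricted factor λ_2 = (8, 2, 11, 6, 5)

((0, 11, 2, 7, 1), (3, 6, 7, 6, 0), (8, 2, 11, 6, 5))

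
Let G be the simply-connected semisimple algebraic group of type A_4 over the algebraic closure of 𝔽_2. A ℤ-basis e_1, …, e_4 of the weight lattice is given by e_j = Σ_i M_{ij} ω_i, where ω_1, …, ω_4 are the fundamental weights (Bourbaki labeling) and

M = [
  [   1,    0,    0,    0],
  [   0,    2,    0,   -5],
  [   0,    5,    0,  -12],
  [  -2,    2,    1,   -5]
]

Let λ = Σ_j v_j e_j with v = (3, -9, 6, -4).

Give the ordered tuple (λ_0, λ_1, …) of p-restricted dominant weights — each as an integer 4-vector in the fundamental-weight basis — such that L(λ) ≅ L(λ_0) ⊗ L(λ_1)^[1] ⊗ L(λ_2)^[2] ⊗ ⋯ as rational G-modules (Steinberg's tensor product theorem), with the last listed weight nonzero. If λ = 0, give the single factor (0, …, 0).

Converting to the ω-basis (c_i = row i of M dotted with v = (3, -9, 6, -4)):
  c_1 = 1*3 + 0*-9 + 0*6 + 0*-4 = 3
  c_2 = 0*3 + 2*-9 + 0*6 + -5*-4 = 2
  c_3 = 0*3 + 5*-9 + 0*6 + -12*-4 = 3
  c_4 = -2*3 + 2*-9 + 1*6 + -5*-4 = 2
p = 2; digits c_i = Σ_j d_{ij}·2^j, 0 ≤ d_{ij} < 2:
  c_1 = 3 = 1·2^0 + 1·2^1
  c_2 = 2 = 0·2^0 + 1·2^1
  c_3 = 3 = 1·2^0 + 1·2^1
  c_4 = 2 = 0·2^0 + 1·2^1
Factor λ_0 = (1, 0, 1, 0)
Factor λ_1 = (1, 1, 1, 1)

((1, 0, 1, 0), (1, 1, 1, 1))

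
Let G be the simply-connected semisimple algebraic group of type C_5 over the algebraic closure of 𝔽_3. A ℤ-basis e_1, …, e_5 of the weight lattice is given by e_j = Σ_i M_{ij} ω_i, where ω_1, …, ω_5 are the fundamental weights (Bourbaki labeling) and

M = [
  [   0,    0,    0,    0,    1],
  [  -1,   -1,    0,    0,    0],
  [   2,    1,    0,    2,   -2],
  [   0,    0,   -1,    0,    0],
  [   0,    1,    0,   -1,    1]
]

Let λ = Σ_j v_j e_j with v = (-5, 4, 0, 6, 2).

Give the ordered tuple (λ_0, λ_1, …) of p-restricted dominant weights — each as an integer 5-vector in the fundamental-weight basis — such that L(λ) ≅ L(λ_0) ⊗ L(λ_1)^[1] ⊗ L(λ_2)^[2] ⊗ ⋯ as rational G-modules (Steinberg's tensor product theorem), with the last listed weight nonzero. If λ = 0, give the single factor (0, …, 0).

Compute c_i = Σ_j M_{ij} v_j with v = (-5, 4, 0, 6, 2):
  c_1 = 0*-5 + 0*4 + 0*0 + 0*6 + 1*2 = 2
  c_2 = -1*-5 + -1*4 + 0*0 + 0*6 + 0*2 = 1
  c_3 = 2*-5 + 1*4 + 0*0 + 2*6 + -2*2 = 2
  c_4 = 0*-5 + 0*4 + -1*0 + 0*6 + 0*2 = 0
  c_5 = 0*-5 + 1*4 + 0*0 + -1*6 + 1*2 = 0
Expand coordinatewise in base 3:
  c_1 = 2 = 2·3^0
  c_2 = 1 = 1·3^0
  c_3 = 2 = 2·3^0
  c_4 = 0
  c_5 = 0
λ_0 = (2, 1, 2, 0, 0)

((2, 1, 2, 0, 0),)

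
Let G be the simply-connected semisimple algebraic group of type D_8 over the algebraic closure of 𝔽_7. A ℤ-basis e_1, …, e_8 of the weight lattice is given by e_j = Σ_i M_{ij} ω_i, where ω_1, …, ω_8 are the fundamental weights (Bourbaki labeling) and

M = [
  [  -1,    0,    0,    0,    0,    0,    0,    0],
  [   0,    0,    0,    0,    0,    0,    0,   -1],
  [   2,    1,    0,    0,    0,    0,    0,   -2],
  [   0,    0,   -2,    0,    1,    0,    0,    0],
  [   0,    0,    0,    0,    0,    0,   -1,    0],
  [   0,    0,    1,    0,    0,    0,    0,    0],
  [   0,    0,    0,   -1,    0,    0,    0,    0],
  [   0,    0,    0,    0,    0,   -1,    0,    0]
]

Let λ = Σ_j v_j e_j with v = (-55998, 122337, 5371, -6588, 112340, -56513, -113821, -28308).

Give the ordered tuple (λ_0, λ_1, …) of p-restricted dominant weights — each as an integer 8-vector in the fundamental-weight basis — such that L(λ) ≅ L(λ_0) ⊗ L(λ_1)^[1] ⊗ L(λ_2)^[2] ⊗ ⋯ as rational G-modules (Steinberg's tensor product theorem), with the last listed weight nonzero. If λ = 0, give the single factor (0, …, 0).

Compute c_i = Σ_j M_{ij} v_j with v = (-55998, 122337, 5371, -6588, 112340, -56513, -113821, -28308):
  c_1 = -1*-55998 + 0*122337 + 0*5371 + 0*-6588 + 0*112340 + 0*-56513 + 0*-113821 + 0*-28308 = 55998
  c_2 = 0*-55998 + 0*122337 + 0*5371 + 0*-6588 + 0*112340 + 0*-56513 + 0*-113821 + -1*-28308 = 28308
  c_3 = 2*-55998 + 1*122337 + 0*5371 + 0*-6588 + 0*112340 + 0*-56513 + 0*-113821 + -2*-28308 = 66957
  c_4 = 0*-55998 + 0*122337 + -2*5371 + 0*-6588 + 1*112340 + 0*-56513 + 0*-113821 + 0*-28308 = 101598
  c_5 = 0*-55998 + 0*122337 + 0*5371 + 0*-6588 + 0*112340 + 0*-56513 + -1*-113821 + 0*-28308 = 113821
  c_6 = 0*-55998 + 0*122337 + 1*5371 + 0*-6588 + 0*112340 + 0*-56513 + 0*-113821 + 0*-28308 = 5371
  c_7 = 0*-55998 + 0*122337 + 0*5371 + -1*-6588 + 0*112340 + 0*-56513 + 0*-113821 + 0*-28308 = 6588
  c_8 = 0*-55998 + 0*122337 + 0*5371 + 0*-6588 + 0*112340 + -1*-56513 + 0*-113821 + 0*-28308 = 56513
Base-7 expansion of each c_i:
  c_1 = 55998 = 5·7^0 + 5·7^1 + 1·7^2 + 2·7^3 + 2·7^4 + 3·7^5
  c_2 = 28308 = 0·7^0 + 5·7^1 + 3·7^2 + 5·7^3 + 4·7^4 + 1·7^5
  c_3 = 66957 = 2·7^0 + 3·7^1 + 1·7^2 + 6·7^3 + 6·7^4 + 3·7^5
  c_4 = 101598 = 0·7^0 + 3·7^1 + 1·7^2 + 2·7^3 + 0·7^4 + 6·7^5
  c_5 = 113821 = 1·7^0 + 6·7^1 + 5·7^2 + 2·7^3 + 5·7^4 + 6·7^5
  c_6 = 5371 = 2·7^0 + 4·7^1 + 4·7^2 + 1·7^3 + 2·7^4
  c_7 = 6588 = 1·7^0 + 3·7^1 + 1·7^2 + 5·7^3 + 2·7^4
  c_8 = 56513 = 2·7^0 + 2·7^1 + 5·7^2 + 3·7^3 + 2·7^4 + 3·7^5
λ_0 = (5, 0, 2, 0, 1, 2, 1, 2)
λ_1 = (5, 5, 3, 3, 6, 4, 3, 2)
λ_2 = (1, 3, 1, 1, 5, 4, 1, 5)
λ_3 = (2, 5, 6, 2, 2, 1, 5, 3)
λ_4 = (2, 4, 6, 0, 5, 2, 2, 2)
λ_5 = (3, 1, 3, 6, 6, 0, 0, 3)

((5, 0, 2, 0, 1, 2, 1, 2), (5, 5, 3, 3, 6, 4, 3, 2), (1, 3, 1, 1, 5, 4, 1, 5), (2, 5, 6, 2, 2, 1, 5, 3), (2, 4, 6, 0, 5, 2, 2, 2), (3, 1, 3, 6, 6, 0, 0, 3))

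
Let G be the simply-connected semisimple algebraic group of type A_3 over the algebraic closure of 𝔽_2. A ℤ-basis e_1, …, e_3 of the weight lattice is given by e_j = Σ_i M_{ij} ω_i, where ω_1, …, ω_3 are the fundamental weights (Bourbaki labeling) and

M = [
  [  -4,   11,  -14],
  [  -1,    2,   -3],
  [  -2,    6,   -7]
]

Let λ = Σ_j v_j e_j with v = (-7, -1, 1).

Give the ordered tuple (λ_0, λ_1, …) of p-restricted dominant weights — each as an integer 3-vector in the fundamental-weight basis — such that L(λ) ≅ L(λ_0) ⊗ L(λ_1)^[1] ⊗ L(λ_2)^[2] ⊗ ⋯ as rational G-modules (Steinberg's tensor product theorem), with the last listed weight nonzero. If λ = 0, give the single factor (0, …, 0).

Change of basis e → ω: c = M·v where v = (-7, -1, 1):
  c_1 = -4*-7 + 11*-1 + -14*1 = 3
  c_2 = -1*-7 + 2*-1 + -3*1 = 2
  c_3 = -2*-7 + 6*-1 + -7*1 = 1
Writing each c_i in base p = 2:
  c_1 = 3 = 1·2^0 + 1·2^1
  c_2 = 2 = 0·2^0 + 1·2^1
  c_3 = 1 = 1·2^0
p-restricted factor λ_0 = (1, 0, 1)
p-restricted factor λ_1 = (1, 1, 0)

((1, 0, 1), (1, 1, 0))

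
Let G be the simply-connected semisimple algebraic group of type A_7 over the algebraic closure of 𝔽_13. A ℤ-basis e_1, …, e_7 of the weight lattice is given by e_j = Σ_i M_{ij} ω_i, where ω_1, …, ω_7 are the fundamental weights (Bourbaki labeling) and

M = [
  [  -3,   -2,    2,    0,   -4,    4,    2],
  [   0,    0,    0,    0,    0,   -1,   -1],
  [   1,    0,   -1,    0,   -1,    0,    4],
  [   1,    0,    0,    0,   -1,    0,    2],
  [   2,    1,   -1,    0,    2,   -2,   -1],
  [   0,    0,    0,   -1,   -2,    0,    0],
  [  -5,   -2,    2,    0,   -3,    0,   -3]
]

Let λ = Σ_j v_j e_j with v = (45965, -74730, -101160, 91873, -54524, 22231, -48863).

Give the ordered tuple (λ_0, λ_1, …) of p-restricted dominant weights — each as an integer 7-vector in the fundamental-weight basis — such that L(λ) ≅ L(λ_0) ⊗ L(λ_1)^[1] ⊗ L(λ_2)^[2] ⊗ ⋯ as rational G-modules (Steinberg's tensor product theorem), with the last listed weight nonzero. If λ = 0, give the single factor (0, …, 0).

((1, 8, 9, 7, 11, 2, 7), (9, 7, 8, 4, 1, 8, 7), (5, 1, 10, 3, 3, 10, 6), (8, 12, 2, 1, 6, 7, 12))

Change of basis e → ω: c = M·v where v = (45965, -74730, -101160, 91873, -54524, 22231, -48863):
  c_1 = -3*45965 + -2*-74730 + 2*-101160 + 0*91873 + -4*-54524 + 4*22231 + 2*-48863 = 18539
  c_2 = 0*45965 + 0*-74730 + 0*-101160 + 0*91873 + 0*-54524 + -1*22231 + -1*-48863 = 26632
  c_3 = 1*45965 + 0*-74730 + -1*-101160 + 0*91873 + -1*-54524 + 0*22231 + 4*-48863 = 6197
  c_4 = 1*45965 + 0*-74730 + 0*-101160 + 0*91873 + -1*-54524 + 0*22231 + 2*-48863 = 2763
  c_5 = 2*45965 + 1*-74730 + -1*-101160 + 0*91873 + 2*-54524 + -2*22231 + -1*-48863 = 13713
  c_6 = 0*45965 + 0*-74730 + 0*-101160 + -1*91873 + -2*-54524 + 0*22231 + 0*-48863 = 17175
  c_7 = -5*45965 + -2*-74730 + 2*-101160 + 0*91873 + -3*-54524 + 0*22231 + -3*-48863 = 27476
p = 13; digits c_i = Σ_j d_{ij}·13^j, 0 ≤ d_{ij} < 13:
  c_1 = 18539 = 1·13^0 + 9·13^1 + 5·13^2 + 8·13^3
  c_2 = 26632 = 8·13^0 + 7·13^1 + 1·13^2 + 12·13^3
  c_3 = 6197 = 9·13^0 + 8·13^1 + 10·13^2 + 2·13^3
  c_4 = 2763 = 7·13^0 + 4·13^1 + 3·13^2 + 1·13^3
  c_5 = 13713 = 11·13^0 + 1·13^1 + 3·13^2 + 6·13^3
  c_6 = 17175 = 2·13^0 + 8·13^1 + 10·13^2 + 7·13^3
  c_7 = 27476 = 7·13^0 + 7·13^1 + 6·13^2 + 12·13^3
λ_0 = (1, 8, 9, 7, 11, 2, 7)
λ_1 = (9, 7, 8, 4, 1, 8, 7)
λ_2 = (5, 1, 10, 3, 3, 10, 6)
λ_3 = (8, 12, 2, 1, 6, 7, 12)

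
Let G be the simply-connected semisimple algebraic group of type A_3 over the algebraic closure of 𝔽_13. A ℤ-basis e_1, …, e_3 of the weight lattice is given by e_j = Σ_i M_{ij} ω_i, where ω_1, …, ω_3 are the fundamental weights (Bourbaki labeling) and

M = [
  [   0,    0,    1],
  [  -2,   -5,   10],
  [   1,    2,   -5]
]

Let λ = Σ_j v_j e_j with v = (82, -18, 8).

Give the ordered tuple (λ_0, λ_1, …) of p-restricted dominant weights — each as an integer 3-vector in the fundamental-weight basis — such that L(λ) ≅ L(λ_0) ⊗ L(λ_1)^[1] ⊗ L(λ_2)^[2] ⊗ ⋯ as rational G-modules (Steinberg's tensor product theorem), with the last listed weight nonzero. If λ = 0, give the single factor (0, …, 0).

((8, 6, 6),)

ω-coordinates c = M·v, v = (82, -18, 8):
  c_1 = (0)·(82) + (0)·(-18) + (1)·(8) = 8
  c_2 = (-2)·(82) + (-5)·(-18) + (10)·(8) = 6
  c_3 = (1)·(82) + (2)·(-18) + (-5)·(8) = 6
Base-13 expansion of each c_i:
  c_1 = 8 = 8·13^0
  c_2 = 6 = 6·13^0
  c_3 = 6 = 6·13^0
p-restricted factor λ_0 = (8, 6, 6)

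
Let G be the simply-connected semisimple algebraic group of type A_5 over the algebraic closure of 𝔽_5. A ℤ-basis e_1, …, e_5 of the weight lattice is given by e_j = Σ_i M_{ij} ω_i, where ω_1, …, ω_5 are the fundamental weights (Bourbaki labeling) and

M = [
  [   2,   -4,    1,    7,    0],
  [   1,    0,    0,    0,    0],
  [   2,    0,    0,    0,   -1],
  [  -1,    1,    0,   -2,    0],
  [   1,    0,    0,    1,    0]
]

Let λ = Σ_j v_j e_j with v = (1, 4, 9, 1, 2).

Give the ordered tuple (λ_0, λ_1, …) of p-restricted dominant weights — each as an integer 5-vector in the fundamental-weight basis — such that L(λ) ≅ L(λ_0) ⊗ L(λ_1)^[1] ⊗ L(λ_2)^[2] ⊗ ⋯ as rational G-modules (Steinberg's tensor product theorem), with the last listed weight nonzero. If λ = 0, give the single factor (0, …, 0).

Change of basis e → ω: c = M·v where v = (1, 4, 9, 1, 2):
  c_1 = (2)·(1) + (-4)·(4) + (1)·(9) + (7)·(1) + (0)·(2) = 2
  c_2 = (1)·(1) + (0)·(4) + (0)·(9) + (0)·(1) + (0)·(2) = 1
  c_3 = (2)·(1) + (0)·(4) + (0)·(9) + (0)·(1) + (-1)·(2) = 0
  c_4 = (-1)·(1) + (1)·(4) + (0)·(9) + (-2)·(1) + (0)·(2) = 1
  c_5 = (1)·(1) + (0)·(4) + (0)·(9) + (1)·(1) + (0)·(2) = 2
p = 5; digits c_i = Σ_j d_{ij}·5^j, 0 ≤ d_{ij} < 5:
  c_1 = 2 = 2·5^0
  c_2 = 1 = 1·5^0
  c_3 = 0
  c_4 = 1 = 1·5^0
  c_5 = 2 = 2·5^0
Factor λ_0 = (2, 1, 0, 1, 2)

((2, 1, 0, 1, 2),)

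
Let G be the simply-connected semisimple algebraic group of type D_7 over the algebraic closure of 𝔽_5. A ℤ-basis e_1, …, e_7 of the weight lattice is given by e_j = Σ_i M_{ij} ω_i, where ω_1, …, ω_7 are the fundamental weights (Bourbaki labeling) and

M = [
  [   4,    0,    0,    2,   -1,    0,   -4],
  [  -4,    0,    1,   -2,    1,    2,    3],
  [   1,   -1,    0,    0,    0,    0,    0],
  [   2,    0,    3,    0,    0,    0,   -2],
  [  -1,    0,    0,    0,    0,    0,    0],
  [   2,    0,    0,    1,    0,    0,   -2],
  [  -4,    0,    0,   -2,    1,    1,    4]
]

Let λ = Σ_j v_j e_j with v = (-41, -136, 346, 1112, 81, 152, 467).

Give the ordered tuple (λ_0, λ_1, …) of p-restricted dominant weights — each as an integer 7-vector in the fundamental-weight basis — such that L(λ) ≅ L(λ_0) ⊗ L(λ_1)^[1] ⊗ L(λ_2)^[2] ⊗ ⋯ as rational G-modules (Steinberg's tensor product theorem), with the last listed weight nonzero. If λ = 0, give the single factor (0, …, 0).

Compute c_i = Σ_j M_{ij} v_j with v = (-41, -136, 346, 1112, 81, 152, 467):
  c_1 = (4)·(-41) + (0)·(-136) + (0)·(346) + (2)·(1112) + (-1)·(81) + (0)·(152) + (-4)·(467) = 111
  c_2 = (-4)·(-41) + (0)·(-136) + (1)·(346) + (-2)·(1112) + (1)·(81) + (2)·(152) + (3)·(467) = 72
  c_3 = (1)·(-41) + (-1)·(-136) + (0)·(346) + (0)·(1112) + (0)·(81) + (0)·(152) + (0)·(467) = 95
  c_4 = (2)·(-41) + (0)·(-136) + (3)·(346) + (0)·(1112) + (0)·(81) + (0)·(152) + (-2)·(467) = 22
  c_5 = (-1)·(-41) + (0)·(-136) + (0)·(346) + (0)·(1112) + (0)·(81) + (0)·(152) + (0)·(467) = 41
  c_6 = (2)·(-41) + (0)·(-136) + (0)·(346) + (1)·(1112) + (0)·(81) + (0)·(152) + (-2)·(467) = 96
  c_7 = (-4)·(-41) + (0)·(-136) + (0)·(346) + (-2)·(1112) + (1)·(81) + (1)·(152) + (4)·(467) = 41
Writing each c_i in base p = 5:
  c_1 = 111 = 1·5^0 + 2·5^1 + 4·5^2
  c_2 = 72 = 2·5^0 + 4·5^1 + 2·5^2
  c_3 = 95 = 0·5^0 + 4·5^1 + 3·5^2
  c_4 = 22 = 2·5^0 + 4·5^1
  c_5 = 41 = 1·5^0 + 3·5^1 + 1·5^2
  c_6 = 96 = 1·5^0 + 4·5^1 + 3·5^2
  c_7 = 41 = 1·5^0 + 3·5^1 + 1·5^2
p-restricted factor λ_0 = (1, 2, 0, 2, 1, 1, 1)
p-restricted factor λ_1 = (2, 4, 4, 4, 3, 4, 3)
p-restricted factor λ_2 = (4, 2, 3, 0, 1, 3, 1)

((1, 2, 0, 2, 1, 1, 1), (2, 4, 4, 4, 3, 4, 3), (4, 2, 3, 0, 1, 3, 1))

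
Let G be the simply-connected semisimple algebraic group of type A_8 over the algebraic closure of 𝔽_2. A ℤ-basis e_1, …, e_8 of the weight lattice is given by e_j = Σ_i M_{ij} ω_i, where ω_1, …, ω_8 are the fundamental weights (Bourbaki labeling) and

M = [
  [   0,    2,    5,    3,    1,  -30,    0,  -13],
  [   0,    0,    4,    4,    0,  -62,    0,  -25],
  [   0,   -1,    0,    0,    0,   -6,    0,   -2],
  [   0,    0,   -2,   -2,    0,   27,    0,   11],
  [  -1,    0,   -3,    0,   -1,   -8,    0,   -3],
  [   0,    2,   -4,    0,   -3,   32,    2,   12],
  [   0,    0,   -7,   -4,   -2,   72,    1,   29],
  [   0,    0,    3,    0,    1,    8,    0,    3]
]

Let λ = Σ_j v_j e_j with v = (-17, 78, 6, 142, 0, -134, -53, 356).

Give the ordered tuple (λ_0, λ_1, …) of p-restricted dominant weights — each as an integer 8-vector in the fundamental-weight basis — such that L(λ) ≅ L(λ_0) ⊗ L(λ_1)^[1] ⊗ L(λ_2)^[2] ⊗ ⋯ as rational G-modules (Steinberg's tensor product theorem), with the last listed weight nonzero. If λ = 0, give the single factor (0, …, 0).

ω-coordinates c = M·v, v = (-17, 78, 6, 142, 0, -134, -53, 356):
  c_1 = (0)·(-17) + (2)·(78) + (5)·(6) + (3)·(142) + (1)·(0) + (-30)·(-134) + (0)·(-53) + (-13)·(356) = 4
  c_2 = (0)·(-17) + (0)·(78) + (4)·(6) + (4)·(142) + (0)·(0) + (-62)·(-134) + (0)·(-53) + (-25)·(356) = 0
  c_3 = (0)·(-17) + (-1)·(78) + (0)·(6) + (0)·(142) + (0)·(0) + (-6)·(-134) + (0)·(-53) + (-2)·(356) = 14
  c_4 = (0)·(-17) + (0)·(78) + (-2)·(6) + (-2)·(142) + (0)·(0) + (27)·(-134) + (0)·(-53) + (11)·(356) = 2
  c_5 = (-1)·(-17) + (0)·(78) + (-3)·(6) + (0)·(142) + (-1)·(0) + (-8)·(-134) + (0)·(-53) + (-3)·(356) = 3
  c_6 = (0)·(-17) + (2)·(78) + (-4)·(6) + (0)·(142) + (-3)·(0) + (32)·(-134) + (2)·(-53) + (12)·(356) = 10
  c_7 = (0)·(-17) + (0)·(78) + (-7)·(6) + (-4)·(142) + (-2)·(0) + (72)·(-134) + (1)·(-53) + (29)·(356) = 13
  c_8 = (0)·(-17) + (0)·(78) + (3)·(6) + (0)·(142) + (1)·(0) + (8)·(-134) + (0)·(-53) + (3)·(356) = 14
Base-2 expansion of each c_i:
  c_1 = 4 = 0·2^0 + 0·2^1 + 1·2^2
  c_2 = 0
  c_3 = 14 = 0·2^0 + 1·2^1 + 1·2^2 + 1·2^3
  c_4 = 2 = 0·2^0 + 1·2^1
  c_5 = 3 = 1·2^0 + 1·2^1
  c_6 = 10 = 0·2^0 + 1·2^1 + 0·2^2 + 1·2^3
  c_7 = 13 = 1·2^0 + 0·2^1 + 1·2^2 + 1·2^3
  c_8 = 14 = 0·2^0 + 1·2^1 + 1·2^2 + 1·2^3
Factor λ_0 = (0, 0, 0, 0, 1, 0, 1, 0)
Factor λ_1 = (0, 0, 1, 1, 1, 1, 0, 1)
Factor λ_2 = (1, 0, 1, 0, 0, 0, 1, 1)
Factor λ_3 = (0, 0, 1, 0, 0, 1, 1, 1)

((0, 0, 0, 0, 1, 0, 1, 0), (0, 0, 1, 1, 1, 1, 0, 1), (1, 0, 1, 0, 0, 0, 1, 1), (0, 0, 1, 0, 0, 1, 1, 1))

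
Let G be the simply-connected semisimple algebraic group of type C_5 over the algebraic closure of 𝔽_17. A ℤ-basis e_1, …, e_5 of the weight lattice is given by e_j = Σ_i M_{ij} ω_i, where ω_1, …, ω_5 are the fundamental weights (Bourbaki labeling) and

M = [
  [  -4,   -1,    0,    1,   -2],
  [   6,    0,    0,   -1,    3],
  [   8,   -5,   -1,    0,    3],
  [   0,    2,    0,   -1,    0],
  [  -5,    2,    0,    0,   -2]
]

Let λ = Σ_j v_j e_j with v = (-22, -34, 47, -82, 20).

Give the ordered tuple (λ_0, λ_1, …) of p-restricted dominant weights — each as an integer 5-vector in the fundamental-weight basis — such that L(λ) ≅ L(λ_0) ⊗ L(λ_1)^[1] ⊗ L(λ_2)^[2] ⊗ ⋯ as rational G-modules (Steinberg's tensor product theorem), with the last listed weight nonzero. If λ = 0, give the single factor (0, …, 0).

((0, 10, 7, 14, 2),)

Converting to the ω-basis (c_i = row i of M dotted with v = (-22, -34, 47, -82, 20)):
  c_1 = (-4)·(-22) + (-1)·(-34) + (0)·(47) + (1)·(-82) + (-2)·(20) = 0
  c_2 = (6)·(-22) + (0)·(-34) + (0)·(47) + (-1)·(-82) + (3)·(20) = 10
  c_3 = (8)·(-22) + (-5)·(-34) + (-1)·(47) + (0)·(-82) + (3)·(20) = 7
  c_4 = (0)·(-22) + (2)·(-34) + (0)·(47) + (-1)·(-82) + (0)·(20) = 14
  c_5 = (-5)·(-22) + (2)·(-34) + (0)·(47) + (0)·(-82) + (-2)·(20) = 2
Writing each c_i in base p = 17:
  c_1 = 0
  c_2 = 10 = 10·17^0
  c_3 = 7 = 7·17^0
  c_4 = 14 = 14·17^0
  c_5 = 2 = 2·17^0
λ_0 = (0, 10, 7, 14, 2)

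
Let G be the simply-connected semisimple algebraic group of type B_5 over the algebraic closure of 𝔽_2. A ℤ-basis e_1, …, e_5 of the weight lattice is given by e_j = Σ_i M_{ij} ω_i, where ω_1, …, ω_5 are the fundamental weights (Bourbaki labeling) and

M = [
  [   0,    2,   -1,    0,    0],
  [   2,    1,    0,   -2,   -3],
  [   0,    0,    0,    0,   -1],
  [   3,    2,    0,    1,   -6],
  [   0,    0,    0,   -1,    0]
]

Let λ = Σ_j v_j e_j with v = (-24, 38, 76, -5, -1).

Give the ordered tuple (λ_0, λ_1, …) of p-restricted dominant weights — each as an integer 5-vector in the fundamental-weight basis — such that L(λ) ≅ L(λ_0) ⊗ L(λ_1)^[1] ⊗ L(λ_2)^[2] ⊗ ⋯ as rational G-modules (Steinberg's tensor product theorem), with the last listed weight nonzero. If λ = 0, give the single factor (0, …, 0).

Change of basis e → ω: c = M·v where v = (-24, 38, 76, -5, -1):
  c_1 = 0*-24 + 2*38 + -1*76 + 0*-5 + 0*-1 = 0
  c_2 = 2*-24 + 1*38 + 0*76 + -2*-5 + -3*-1 = 3
  c_3 = 0*-24 + 0*38 + 0*76 + 0*-5 + -1*-1 = 1
  c_4 = 3*-24 + 2*38 + 0*76 + 1*-5 + -6*-1 = 5
  c_5 = 0*-24 + 0*38 + 0*76 + -1*-5 + 0*-1 = 5
Expand coordinatewise in base 2:
  c_1 = 0
  c_2 = 3 = 1·2^0 + 1·2^1
  c_3 = 1 = 1·2^0
  c_4 = 5 = 1·2^0 + 0·2^1 + 1·2^2
  c_5 = 5 = 1·2^0 + 0·2^1 + 1·2^2
p-restricted factor λ_0 = (0, 1, 1, 1, 1)
p-restricted factor λ_1 = (0, 1, 0, 0, 0)
p-restricted factor λ_2 = (0, 0, 0, 1, 1)

((0, 1, 1, 1, 1), (0, 1, 0, 0, 0), (0, 0, 0, 1, 1))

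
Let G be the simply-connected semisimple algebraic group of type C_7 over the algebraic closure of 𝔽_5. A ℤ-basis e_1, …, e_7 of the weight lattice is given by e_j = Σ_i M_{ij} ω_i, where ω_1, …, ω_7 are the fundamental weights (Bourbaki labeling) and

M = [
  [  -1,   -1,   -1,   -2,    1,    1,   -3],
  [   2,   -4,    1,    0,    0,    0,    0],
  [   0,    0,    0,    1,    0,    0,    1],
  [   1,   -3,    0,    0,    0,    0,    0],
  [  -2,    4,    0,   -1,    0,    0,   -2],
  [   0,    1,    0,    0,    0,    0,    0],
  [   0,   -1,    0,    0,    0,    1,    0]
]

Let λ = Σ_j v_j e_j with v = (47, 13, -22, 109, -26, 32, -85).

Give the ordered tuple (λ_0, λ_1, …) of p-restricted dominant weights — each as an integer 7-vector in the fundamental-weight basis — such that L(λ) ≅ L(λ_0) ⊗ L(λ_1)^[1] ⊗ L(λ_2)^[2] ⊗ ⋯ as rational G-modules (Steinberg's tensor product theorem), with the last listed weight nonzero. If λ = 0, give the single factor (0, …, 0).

((0, 0, 4, 3, 4, 3, 4), (1, 4, 4, 1, 3, 2, 3))

Compute c_i = Σ_j M_{ij} v_j with v = (47, 13, -22, 109, -26, 32, -85):
  c_1 = (-1)·(47) + (-1)·(13) + (-1)·(-22) + (-2)·(109) + (1)·(-26) + 1·32 + (-3)·(-85) = 5
  c_2 = 2·47 + (-4)·(13) + (1)·(-22) + 0·109 + (0)·(-26) + 0·32 + (0)·(-85) = 20
  c_3 = 0·47 + 0·13 + (0)·(-22) + 1·109 + (0)·(-26) + 0·32 + (1)·(-85) = 24
  c_4 = 1·47 + (-3)·(13) + (0)·(-22) + 0·109 + (0)·(-26) + 0·32 + (0)·(-85) = 8
  c_5 = (-2)·(47) + 4·13 + (0)·(-22) + (-1)·(109) + (0)·(-26) + 0·32 + (-2)·(-85) = 19
  c_6 = 0·47 + 1·13 + (0)·(-22) + 0·109 + (0)·(-26) + 0·32 + (0)·(-85) = 13
  c_7 = 0·47 + (-1)·(13) + (0)·(-22) + 0·109 + (0)·(-26) + 1·32 + (0)·(-85) = 19
p = 5; digits c_i = Σ_j d_{ij}·5^j, 0 ≤ d_{ij} < 5:
  c_1 = 5 = 0·5^0 + 1·5^1
  c_2 = 20 = 0·5^0 + 4·5^1
  c_3 = 24 = 4·5^0 + 4·5^1
  c_4 = 8 = 3·5^0 + 1·5^1
  c_5 = 19 = 4·5^0 + 3·5^1
  c_6 = 13 = 3·5^0 + 2·5^1
  c_7 = 19 = 4·5^0 + 3·5^1
λ_0 = (0, 0, 4, 3, 4, 3, 4)
λ_1 = (1, 4, 4, 1, 3, 2, 3)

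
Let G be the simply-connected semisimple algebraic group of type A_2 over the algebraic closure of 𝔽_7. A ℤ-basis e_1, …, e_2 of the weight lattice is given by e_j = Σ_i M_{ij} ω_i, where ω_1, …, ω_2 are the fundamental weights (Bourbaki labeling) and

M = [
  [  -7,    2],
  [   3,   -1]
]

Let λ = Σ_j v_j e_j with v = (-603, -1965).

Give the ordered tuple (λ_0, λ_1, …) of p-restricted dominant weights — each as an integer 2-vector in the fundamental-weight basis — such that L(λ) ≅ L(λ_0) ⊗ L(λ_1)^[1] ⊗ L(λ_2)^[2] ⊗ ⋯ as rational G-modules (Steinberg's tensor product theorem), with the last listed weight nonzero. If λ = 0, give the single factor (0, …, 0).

((4, 2), (6, 1), (5, 3))

Converting to the ω-basis (c_i = row i of M dotted with v = (-603, -1965)):
  c_1 = -7*-603 + 2*-1965 = 291
  c_2 = 3*-603 + -1*-1965 = 156
Base-7 expansion of each c_i:
  c_1 = 291 = 4·7^0 + 6·7^1 + 5·7^2
  c_2 = 156 = 2·7^0 + 1·7^1 + 3·7^2
p-restricted factor λ_0 = (4, 2)
p-restricted factor λ_1 = (6, 1)
p-restricted factor λ_2 = (5, 3)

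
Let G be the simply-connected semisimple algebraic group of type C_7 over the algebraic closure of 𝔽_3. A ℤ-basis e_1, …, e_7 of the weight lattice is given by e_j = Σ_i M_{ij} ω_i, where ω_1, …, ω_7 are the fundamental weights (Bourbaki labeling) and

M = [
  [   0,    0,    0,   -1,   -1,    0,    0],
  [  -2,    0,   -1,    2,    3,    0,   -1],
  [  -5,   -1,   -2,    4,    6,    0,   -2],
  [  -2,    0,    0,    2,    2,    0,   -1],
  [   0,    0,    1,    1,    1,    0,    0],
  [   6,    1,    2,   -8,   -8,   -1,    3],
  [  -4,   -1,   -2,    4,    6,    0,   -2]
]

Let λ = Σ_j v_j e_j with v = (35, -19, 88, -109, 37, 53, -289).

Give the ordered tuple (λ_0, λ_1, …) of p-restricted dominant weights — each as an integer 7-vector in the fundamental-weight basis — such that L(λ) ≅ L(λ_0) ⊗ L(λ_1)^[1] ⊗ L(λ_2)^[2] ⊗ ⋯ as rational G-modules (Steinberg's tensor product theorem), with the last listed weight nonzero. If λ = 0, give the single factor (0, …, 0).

Compute c_i = Σ_j M_{ij} v_j with v = (35, -19, 88, -109, 37, 53, -289):
  c_1 = (0)·(35) + (0)·(-19) + (0)·(88) + (-1)·(-109) + (-1)·(37) + (0)·(53) + (0)·(-289) = 72
  c_2 = (-2)·(35) + (0)·(-19) + (-1)·(88) + (2)·(-109) + (3)·(37) + (0)·(53) + (-1)·(-289) = 24
  c_3 = (-5)·(35) + (-1)·(-19) + (-2)·(88) + (4)·(-109) + (6)·(37) + (0)·(53) + (-2)·(-289) = 32
  c_4 = (-2)·(35) + (0)·(-19) + (0)·(88) + (2)·(-109) + (2)·(37) + (0)·(53) + (-1)·(-289) = 75
  c_5 = (0)·(35) + (0)·(-19) + (1)·(88) + (1)·(-109) + (1)·(37) + (0)·(53) + (0)·(-289) = 16
  c_6 = (6)·(35) + (1)·(-19) + (2)·(88) + (-8)·(-109) + (-8)·(37) + (-1)·(53) + (3)·(-289) = 23
  c_7 = (-4)·(35) + (-1)·(-19) + (-2)·(88) + (4)·(-109) + (6)·(37) + (0)·(53) + (-2)·(-289) = 67
Base-3 expansion of each c_i:
  c_1 = 72 = 0·3^0 + 0·3^1 + 2·3^2 + 2·3^3
  c_2 = 24 = 0·3^0 + 2·3^1 + 2·3^2
  c_3 = 32 = 2·3^0 + 1·3^1 + 0·3^2 + 1·3^3
  c_4 = 75 = 0·3^0 + 1·3^1 + 2·3^2 + 2·3^3
  c_5 = 16 = 1·3^0 + 2·3^1 + 1·3^2
  c_6 = 23 = 2·3^0 + 1·3^1 + 2·3^2
  c_7 = 67 = 1·3^0 + 1·3^1 + 1·3^2 + 2·3^3
Factor λ_0 = (0, 0, 2, 0, 1, 2, 1)
Factor λ_1 = (0, 2, 1, 1, 2, 1, 1)
Factor λ_2 = (2, 2, 0, 2, 1, 2, 1)
Factor λ_3 = (2, 0, 1, 2, 0, 0, 2)

((0, 0, 2, 0, 1, 2, 1), (0, 2, 1, 1, 2, 1, 1), (2, 2, 0, 2, 1, 2, 1), (2, 0, 1, 2, 0, 0, 2))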